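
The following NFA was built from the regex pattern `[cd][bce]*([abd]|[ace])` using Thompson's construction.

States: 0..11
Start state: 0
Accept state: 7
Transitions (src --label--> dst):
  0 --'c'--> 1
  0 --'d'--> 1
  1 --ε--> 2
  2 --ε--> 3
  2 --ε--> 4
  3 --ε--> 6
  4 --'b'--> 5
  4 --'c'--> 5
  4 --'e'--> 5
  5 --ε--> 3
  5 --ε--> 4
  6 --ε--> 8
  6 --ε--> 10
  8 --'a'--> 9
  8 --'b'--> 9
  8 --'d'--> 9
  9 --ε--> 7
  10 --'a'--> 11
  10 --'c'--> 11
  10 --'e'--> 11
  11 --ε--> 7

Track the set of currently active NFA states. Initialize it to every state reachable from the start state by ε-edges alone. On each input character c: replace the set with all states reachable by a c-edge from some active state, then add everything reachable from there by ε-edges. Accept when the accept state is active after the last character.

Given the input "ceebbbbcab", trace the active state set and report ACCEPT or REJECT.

initial (ε-close {0}): {0}
'c' @ 1: {1,2,3,4,6,8,10}
'e' @ 2: {3,4,5,6,7,8,10,11}  ✓accept
'e' @ 3: {3,4,5,6,7,8,10,11}  ✓accept
'b' @ 4: {3,4,5,6,7,8,9,10}  ✓accept
'b' @ 5: {3,4,5,6,7,8,9,10}  ✓accept
'b' @ 6: {3,4,5,6,7,8,9,10}  ✓accept
'b' @ 7: {3,4,5,6,7,8,9,10}  ✓accept
'c' @ 8: {3,4,5,6,7,8,10,11}  ✓accept
'a' @ 9: {7,9,11}  ✓accept
'b' @ 10: {}  — state set empty
after full input: {}  (accept=7 not in)

Answer: REJECT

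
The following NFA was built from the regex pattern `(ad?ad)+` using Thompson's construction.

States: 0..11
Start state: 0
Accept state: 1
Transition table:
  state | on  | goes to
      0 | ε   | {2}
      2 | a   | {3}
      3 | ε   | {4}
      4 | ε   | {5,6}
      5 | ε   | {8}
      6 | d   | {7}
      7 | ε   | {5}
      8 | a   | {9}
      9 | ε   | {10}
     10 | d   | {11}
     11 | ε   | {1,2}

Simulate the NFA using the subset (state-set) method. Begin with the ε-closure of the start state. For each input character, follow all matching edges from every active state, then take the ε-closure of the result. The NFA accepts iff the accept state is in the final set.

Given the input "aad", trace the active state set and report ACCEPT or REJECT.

initial (ε-close {0}): {0,2}
'a' @ 1: {3,4,5,6,8}
'a' @ 2: {9,10}
'd' @ 3: {1,2,11}  (accept∈set)
end set {1,2,11} — state 1 in

Answer: ACCEPT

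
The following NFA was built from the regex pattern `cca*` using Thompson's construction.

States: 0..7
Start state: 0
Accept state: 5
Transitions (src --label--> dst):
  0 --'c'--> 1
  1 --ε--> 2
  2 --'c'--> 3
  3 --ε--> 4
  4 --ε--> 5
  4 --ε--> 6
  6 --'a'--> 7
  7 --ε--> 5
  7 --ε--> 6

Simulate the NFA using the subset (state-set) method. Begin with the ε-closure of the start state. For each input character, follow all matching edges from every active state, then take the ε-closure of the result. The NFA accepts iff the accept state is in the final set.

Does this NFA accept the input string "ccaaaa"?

initial (ε-close {0}): {0}
'c' @ 1: {1,2}
'c' @ 2: {3,4,5,6}  [accepting]
'a' @ 3: {5,6,7}  [accepting]
'a' @ 4: {5,6,7}  [accepting]
'a' @ 5: {5,6,7}  [accepting]
'a' @ 6: {5,6,7}  [accepting]
after full input: {5,6,7}  (accept=5 in)

Answer: ACCEPT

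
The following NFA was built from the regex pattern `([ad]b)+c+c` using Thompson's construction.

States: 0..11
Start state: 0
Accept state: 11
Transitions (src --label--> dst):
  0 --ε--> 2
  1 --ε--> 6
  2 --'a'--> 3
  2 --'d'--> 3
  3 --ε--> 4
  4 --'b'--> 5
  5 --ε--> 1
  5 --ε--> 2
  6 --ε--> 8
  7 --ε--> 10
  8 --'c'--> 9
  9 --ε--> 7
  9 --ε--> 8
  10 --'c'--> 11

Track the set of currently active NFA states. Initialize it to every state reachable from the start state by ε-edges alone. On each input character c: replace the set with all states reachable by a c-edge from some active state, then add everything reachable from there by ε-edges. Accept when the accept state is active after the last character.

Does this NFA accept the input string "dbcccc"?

Answer: ACCEPT

Derivation:
initial (ε-close {0}): {0,2}
'd' @ 1: {3,4}
'b' @ 2: {1,2,5,6,8}
'c' @ 3: {7,8,9,10}
'c' @ 4: {7,8,9,10,11}  [accepting]
'c' @ 5: {7,8,9,10,11}  [accepting]
'c' @ 6: {7,8,9,10,11}  [accepting]
end set {7,8,9,10,11} — state 11 in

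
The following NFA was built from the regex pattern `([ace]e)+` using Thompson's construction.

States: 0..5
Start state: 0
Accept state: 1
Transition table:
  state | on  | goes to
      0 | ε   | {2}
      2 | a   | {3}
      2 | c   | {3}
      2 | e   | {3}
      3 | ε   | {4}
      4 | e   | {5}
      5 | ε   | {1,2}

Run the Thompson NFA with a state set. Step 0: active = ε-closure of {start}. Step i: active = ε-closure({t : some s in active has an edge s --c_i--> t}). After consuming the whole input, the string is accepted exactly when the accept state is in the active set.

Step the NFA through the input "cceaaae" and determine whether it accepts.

initial (ε-close {0}): {0,2}
'c' @ 1: {3,4}
'c' @ 2: {}  — no active states
rest 'eaaae' ignored (set empty)
final: {}; accept 1 not in set

Answer: REJECT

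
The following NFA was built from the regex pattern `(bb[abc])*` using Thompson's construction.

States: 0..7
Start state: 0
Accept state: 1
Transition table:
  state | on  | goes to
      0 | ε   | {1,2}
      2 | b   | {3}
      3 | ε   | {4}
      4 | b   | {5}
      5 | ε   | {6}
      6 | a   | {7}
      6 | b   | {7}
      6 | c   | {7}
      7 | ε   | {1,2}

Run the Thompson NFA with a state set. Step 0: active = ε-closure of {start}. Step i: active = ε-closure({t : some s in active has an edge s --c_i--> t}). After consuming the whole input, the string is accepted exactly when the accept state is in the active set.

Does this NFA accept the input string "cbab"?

Answer: REJECT

Steps:
initial (ε-close {0}): {0,1,2}
'c' @ 1: {}  — no active states
rest 'bab' ignored (set empty)
after full input: {}  (accept=1 not in)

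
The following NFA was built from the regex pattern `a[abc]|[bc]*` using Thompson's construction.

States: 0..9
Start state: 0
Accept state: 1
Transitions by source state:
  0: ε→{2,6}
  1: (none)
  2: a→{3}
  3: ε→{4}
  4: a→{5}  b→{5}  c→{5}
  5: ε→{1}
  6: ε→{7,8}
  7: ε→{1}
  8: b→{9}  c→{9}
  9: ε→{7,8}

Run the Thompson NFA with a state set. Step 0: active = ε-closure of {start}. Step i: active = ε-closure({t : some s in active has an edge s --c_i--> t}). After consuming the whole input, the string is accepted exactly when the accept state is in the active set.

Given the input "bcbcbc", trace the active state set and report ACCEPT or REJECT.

Answer: ACCEPT

Steps:
initial (ε-close {0}): {0,1,2,6,7,8}
'b' @ 1: {1,7,8,9}  ✓accept
'c' @ 2: {1,7,8,9}  ✓accept
'b' @ 3: {1,7,8,9}  ✓accept
'c' @ 4: {1,7,8,9}  ✓accept
'b' @ 5: {1,7,8,9}  ✓accept
'c' @ 6: {1,7,8,9}  ✓accept
end set {1,7,8,9} — state 1 in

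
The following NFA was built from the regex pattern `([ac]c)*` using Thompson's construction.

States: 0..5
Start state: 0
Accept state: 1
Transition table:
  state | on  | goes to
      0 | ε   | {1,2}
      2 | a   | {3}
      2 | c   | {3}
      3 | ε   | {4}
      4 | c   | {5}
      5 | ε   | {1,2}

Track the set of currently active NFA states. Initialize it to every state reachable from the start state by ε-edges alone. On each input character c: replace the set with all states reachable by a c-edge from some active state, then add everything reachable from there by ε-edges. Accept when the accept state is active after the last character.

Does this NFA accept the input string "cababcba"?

S₀ = ε-closure({0}) = {0,1,2}
'c' @ 1: {3,4}
'a' @ 2: {}  — dead — no transitions
rest 'babcba' ignored (set empty)
end set {} — state 1 not in

Answer: REJECT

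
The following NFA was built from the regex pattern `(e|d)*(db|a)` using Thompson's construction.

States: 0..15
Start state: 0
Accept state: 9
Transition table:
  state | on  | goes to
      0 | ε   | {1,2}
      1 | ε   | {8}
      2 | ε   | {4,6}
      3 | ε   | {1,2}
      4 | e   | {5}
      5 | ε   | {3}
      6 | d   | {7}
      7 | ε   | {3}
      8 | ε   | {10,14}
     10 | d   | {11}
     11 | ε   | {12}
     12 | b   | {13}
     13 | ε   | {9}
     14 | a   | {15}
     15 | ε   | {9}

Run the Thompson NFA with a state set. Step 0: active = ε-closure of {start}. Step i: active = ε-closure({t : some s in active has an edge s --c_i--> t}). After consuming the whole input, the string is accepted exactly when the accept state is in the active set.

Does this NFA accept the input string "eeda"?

Answer: ACCEPT

Steps:
start: ε-closure({0}) = {0,1,2,4,6,8,10,14}
'e' @ 1: {1,2,3,4,5,6,8,10,14}
'e' @ 2: {1,2,3,4,5,6,8,10,14}
'd' @ 3: {1,2,3,4,6,7,8,10,11,12,14}
'a' @ 4: {9,15}  [accepting]
final: {9,15}; accept 9 in set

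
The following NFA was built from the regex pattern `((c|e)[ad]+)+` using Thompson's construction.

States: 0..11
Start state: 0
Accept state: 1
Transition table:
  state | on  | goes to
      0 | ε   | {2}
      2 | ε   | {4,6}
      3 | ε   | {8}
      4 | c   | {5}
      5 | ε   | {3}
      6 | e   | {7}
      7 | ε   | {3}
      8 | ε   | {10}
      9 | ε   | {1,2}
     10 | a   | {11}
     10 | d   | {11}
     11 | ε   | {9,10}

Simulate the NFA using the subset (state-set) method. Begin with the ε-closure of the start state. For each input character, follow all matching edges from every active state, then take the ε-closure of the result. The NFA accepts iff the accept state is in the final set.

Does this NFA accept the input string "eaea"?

Answer: ACCEPT

Trace:
S₀ = ε-closure({0}) = {0,2,4,6}
'e' @ 1: {3,7,8,10}
'a' @ 2: {1,2,4,6,9,10,11}  [accepting]
'e' @ 3: {3,7,8,10}
'a' @ 4: {1,2,4,6,9,10,11}  [accepting]
final: {1,2,4,6,9,10,11}; accept 1 in set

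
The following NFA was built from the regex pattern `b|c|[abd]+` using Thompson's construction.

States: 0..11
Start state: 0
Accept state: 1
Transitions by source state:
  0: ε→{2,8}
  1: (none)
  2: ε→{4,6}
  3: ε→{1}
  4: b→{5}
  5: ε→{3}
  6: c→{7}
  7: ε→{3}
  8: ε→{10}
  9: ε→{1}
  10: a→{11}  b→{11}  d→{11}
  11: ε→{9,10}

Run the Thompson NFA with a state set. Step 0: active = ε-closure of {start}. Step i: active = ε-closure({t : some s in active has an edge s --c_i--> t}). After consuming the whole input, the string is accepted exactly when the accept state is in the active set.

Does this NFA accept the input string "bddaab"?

start: ε-closure({0}) = {0,2,4,6,8,10}
'b' @ 1: {1,3,5,9,10,11}  [accepting]
'd' @ 2: {1,9,10,11}  [accepting]
'd' @ 3: {1,9,10,11}  [accepting]
'a' @ 4: {1,9,10,11}  [accepting]
'a' @ 5: {1,9,10,11}  [accepting]
'b' @ 6: {1,9,10,11}  [accepting]
final: {1,9,10,11}; accept 1 in set

Answer: ACCEPT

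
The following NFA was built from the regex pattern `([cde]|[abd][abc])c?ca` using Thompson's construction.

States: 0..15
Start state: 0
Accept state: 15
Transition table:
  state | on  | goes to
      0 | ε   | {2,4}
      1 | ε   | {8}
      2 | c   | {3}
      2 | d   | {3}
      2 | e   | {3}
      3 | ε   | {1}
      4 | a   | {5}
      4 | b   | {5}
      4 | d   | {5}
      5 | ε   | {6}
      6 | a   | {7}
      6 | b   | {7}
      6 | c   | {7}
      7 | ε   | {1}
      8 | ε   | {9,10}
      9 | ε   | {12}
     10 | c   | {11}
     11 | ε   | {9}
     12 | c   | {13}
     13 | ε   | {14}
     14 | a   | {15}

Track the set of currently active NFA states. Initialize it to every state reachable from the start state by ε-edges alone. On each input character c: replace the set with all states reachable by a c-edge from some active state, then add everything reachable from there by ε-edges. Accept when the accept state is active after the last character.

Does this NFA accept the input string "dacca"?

Answer: ACCEPT

Trace:
initial (ε-close {0}): {0,2,4}
'd' @ 1: {1,3,5,6,8,9,10,12}
'a' @ 2: {1,7,8,9,10,12}
'c' @ 3: {9,11,12,13,14}
'c' @ 4: {13,14}
'a' @ 5: {15}  ✓accept
end set {15} — state 15 in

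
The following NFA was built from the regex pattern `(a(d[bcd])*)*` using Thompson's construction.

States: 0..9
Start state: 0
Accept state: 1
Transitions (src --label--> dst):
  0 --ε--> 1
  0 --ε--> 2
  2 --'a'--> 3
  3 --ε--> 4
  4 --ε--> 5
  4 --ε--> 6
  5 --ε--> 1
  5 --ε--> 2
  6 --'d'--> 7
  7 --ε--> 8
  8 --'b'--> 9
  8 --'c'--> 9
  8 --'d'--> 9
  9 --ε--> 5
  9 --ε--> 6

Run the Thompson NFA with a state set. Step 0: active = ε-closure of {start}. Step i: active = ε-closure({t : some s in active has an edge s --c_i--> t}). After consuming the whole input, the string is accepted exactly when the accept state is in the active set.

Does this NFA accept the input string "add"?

Answer: ACCEPT

Trace:
start: ε-closure({0}) = {0,1,2}
'a' @ 1: {1,2,3,4,5,6}  ✓accept
'd' @ 2: {7,8}
'd' @ 3: {1,2,5,6,9}  ✓accept
final: {1,2,5,6,9}; accept 1 in set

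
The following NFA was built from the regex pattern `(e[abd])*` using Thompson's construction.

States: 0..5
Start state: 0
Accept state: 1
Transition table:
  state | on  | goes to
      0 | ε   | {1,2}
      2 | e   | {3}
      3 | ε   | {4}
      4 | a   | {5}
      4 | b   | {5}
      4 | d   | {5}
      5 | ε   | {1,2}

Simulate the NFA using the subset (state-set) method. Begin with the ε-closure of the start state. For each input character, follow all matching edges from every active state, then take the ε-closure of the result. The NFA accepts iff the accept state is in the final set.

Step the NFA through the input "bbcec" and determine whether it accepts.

initial (ε-close {0}): {0,1,2}
'b' @ 1: {}  — dead — no transitions
rest 'bcec' ignored (set empty)
after full input: {}  (accept=1 not in)

Answer: REJECT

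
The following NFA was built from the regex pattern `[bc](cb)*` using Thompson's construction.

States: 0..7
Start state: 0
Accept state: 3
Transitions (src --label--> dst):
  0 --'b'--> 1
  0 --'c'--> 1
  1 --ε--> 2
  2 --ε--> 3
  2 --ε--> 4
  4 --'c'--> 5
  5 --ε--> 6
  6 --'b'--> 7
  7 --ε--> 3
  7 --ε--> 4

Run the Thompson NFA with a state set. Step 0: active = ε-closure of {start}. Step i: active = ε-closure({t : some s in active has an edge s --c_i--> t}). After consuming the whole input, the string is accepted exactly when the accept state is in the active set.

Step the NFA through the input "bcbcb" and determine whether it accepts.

initial (ε-close {0}): {0}
'b' @ 1: {1,2,3,4}  ✓accept
'c' @ 2: {5,6}
'b' @ 3: {3,4,7}  ✓accept
'c' @ 4: {5,6}
'b' @ 5: {3,4,7}  ✓accept
after full input: {3,4,7}  (accept=3 in)

Answer: ACCEPT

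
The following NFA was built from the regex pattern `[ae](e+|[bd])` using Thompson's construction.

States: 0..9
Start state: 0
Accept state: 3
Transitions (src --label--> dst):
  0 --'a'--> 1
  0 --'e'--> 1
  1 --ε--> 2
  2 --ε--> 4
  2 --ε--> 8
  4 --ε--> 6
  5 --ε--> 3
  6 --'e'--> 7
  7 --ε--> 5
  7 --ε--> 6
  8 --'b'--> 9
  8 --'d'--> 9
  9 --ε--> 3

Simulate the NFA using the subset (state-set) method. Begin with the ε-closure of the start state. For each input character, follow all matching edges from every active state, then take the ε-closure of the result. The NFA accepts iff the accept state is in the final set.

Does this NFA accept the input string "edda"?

start: ε-closure({0}) = {0}
'e' @ 1: {1,2,4,6,8}
'd' @ 2: {3,9}  [accepting]
'd' @ 3: {}  — state set empty
rest 'a' ignored (set empty)
final: {}; accept 3 not in set

Answer: REJECT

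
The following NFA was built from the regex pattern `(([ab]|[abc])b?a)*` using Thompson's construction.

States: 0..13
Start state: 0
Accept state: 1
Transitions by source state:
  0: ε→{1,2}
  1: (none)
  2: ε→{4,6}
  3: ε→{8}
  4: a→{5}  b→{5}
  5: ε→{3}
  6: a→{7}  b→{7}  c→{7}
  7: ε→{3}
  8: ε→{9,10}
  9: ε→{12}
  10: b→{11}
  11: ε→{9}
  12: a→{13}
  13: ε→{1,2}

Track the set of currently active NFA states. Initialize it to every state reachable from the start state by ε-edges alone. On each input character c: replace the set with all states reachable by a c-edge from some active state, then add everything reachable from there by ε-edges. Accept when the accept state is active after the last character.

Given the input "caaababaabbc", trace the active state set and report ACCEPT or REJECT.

S₀ = ε-closure({0}) = {0,1,2,4,6}
'c' @ 1: {3,7,8,9,10,12}
'a' @ 2: {1,2,4,6,13}  [accepting]
'a' @ 3: {3,5,7,8,9,10,12}
'a' @ 4: {1,2,4,6,13}  [accepting]
'b' @ 5: {3,5,7,8,9,10,12}
'a' @ 6: {1,2,4,6,13}  [accepting]
'b' @ 7: {3,5,7,8,9,10,12}
'a' @ 8: {1,2,4,6,13}  [accepting]
'a' @ 9: {3,5,7,8,9,10,12}
'b' @ 10: {9,11,12}
'b' @ 11: {}  — no active states
rest 'c' ignored (set empty)
final: {}; accept 1 not in set

Answer: REJECT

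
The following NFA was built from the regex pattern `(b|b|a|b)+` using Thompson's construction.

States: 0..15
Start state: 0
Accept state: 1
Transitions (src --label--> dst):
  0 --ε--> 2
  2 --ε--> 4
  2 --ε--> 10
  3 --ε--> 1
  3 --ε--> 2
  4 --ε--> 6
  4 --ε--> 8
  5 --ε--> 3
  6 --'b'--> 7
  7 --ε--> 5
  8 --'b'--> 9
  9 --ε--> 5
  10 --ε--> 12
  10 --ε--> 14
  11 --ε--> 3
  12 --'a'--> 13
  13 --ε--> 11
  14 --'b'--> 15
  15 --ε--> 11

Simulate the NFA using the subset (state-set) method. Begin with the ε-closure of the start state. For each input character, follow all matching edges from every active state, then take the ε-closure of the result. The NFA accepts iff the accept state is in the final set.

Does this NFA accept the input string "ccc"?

start: ε-closure({0}) = {0,2,4,6,8,10,12,14}
'c' @ 1: {}  — state set empty
rest 'cc' ignored (set empty)
end set {} — state 1 not in

Answer: REJECT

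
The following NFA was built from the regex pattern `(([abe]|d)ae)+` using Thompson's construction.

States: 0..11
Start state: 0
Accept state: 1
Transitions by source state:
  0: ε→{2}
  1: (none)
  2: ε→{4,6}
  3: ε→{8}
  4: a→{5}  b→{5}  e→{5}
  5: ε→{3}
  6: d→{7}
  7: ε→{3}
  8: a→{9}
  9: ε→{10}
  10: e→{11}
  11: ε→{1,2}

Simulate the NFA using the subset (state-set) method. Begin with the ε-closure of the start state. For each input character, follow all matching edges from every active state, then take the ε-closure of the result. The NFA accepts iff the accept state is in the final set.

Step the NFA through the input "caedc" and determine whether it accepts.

Answer: REJECT

Steps:
initial (ε-close {0}): {0,2,4,6}
'c' @ 1: {}  — dead — no transitions
rest 'aedc' ignored (set empty)
after full input: {}  (accept=1 not in)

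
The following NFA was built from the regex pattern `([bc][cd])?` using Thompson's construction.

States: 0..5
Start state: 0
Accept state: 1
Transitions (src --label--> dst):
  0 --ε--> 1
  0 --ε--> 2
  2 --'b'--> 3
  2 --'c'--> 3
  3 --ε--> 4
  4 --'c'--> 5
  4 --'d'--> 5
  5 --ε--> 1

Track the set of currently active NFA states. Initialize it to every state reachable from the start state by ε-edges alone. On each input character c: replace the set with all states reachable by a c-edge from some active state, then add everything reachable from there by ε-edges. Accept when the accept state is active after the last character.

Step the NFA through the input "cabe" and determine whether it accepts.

Answer: REJECT

Derivation:
start: ε-closure({0}) = {0,1,2}
'c' @ 1: {3,4}
'a' @ 2: {}  — state set empty
rest 'be' ignored (set empty)
after full input: {}  (accept=1 not in)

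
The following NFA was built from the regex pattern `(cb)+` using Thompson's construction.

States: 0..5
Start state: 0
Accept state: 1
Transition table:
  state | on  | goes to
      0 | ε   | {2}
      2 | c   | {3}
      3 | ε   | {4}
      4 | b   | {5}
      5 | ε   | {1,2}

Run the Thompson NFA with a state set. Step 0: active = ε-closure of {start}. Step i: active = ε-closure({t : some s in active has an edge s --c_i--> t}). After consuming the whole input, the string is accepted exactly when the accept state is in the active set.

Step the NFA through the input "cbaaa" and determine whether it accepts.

initial (ε-close {0}): {0,2}
'c' @ 1: {3,4}
'b' @ 2: {1,2,5}  (accept∈set)
'a' @ 3: {}  — no active states
rest 'aa' ignored (set empty)
final: {}; accept 1 not in set

Answer: REJECT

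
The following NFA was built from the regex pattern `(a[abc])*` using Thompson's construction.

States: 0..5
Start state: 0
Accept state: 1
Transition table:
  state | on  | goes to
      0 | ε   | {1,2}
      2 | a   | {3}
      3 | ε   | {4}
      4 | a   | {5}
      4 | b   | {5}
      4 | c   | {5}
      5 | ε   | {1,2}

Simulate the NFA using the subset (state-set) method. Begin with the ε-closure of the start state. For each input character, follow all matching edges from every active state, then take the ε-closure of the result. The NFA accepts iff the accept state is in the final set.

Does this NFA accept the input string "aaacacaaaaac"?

Answer: ACCEPT

Steps:
S₀ = ε-closure({0}) = {0,1,2}
'a' @ 1: {3,4}
'a' @ 2: {1,2,5}  ✓accept
'a' @ 3: {3,4}
'c' @ 4: {1,2,5}  ✓accept
'a' @ 5: {3,4}
'c' @ 6: {1,2,5}  ✓accept
'a' @ 7: {3,4}
'a' @ 8: {1,2,5}  ✓accept
'a' @ 9: {3,4}
'a' @ 10: {1,2,5}  ✓accept
'a' @ 11: {3,4}
'c' @ 12: {1,2,5}  ✓accept
after full input: {1,2,5}  (accept=1 in)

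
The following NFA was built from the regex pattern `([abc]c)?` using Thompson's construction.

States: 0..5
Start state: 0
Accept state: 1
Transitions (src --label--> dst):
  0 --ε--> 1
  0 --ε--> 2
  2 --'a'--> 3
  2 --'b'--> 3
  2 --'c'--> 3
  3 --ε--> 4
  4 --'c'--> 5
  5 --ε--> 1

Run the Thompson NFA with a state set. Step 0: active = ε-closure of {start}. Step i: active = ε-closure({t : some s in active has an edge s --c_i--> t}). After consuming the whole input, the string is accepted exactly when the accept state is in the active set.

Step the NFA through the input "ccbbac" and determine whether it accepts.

Answer: REJECT

Steps:
start: ε-closure({0}) = {0,1,2}
'c' @ 1: {3,4}
'c' @ 2: {1,5}  ✓accept
'b' @ 3: {}  — no active states
rest 'bac' ignored (set empty)
final: {}; accept 1 not in set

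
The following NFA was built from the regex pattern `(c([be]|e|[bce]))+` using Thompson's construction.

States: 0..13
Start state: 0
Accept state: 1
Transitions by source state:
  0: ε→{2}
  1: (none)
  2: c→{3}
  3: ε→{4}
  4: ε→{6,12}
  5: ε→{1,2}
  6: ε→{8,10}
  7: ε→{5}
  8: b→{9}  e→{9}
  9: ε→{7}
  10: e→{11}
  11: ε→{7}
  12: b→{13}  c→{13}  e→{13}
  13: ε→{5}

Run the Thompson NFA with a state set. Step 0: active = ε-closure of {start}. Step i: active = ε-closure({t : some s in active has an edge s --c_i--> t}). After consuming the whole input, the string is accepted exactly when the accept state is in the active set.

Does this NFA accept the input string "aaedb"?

S₀ = ε-closure({0}) = {0,2}
'a' @ 1: {}  — state set empty
rest 'aedb' ignored (set empty)
end set {} — state 1 not in

Answer: REJECT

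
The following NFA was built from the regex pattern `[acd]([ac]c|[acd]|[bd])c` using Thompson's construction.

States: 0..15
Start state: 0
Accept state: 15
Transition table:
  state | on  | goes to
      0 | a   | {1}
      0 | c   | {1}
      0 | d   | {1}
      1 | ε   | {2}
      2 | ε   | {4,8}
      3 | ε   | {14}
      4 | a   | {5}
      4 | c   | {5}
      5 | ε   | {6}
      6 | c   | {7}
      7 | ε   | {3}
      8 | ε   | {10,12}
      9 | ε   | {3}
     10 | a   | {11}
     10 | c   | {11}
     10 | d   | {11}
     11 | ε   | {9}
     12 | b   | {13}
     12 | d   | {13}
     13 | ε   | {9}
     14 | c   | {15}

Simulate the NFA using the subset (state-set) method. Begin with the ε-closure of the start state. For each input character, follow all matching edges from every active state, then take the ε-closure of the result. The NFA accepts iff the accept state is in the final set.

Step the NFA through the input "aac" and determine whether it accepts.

initial (ε-close {0}): {0}
'a' @ 1: {1,2,4,8,10,12}
'a' @ 2: {3,5,6,9,11,14}
'c' @ 3: {3,7,14,15}  (accept∈set)
final: {3,7,14,15}; accept 15 in set

Answer: ACCEPT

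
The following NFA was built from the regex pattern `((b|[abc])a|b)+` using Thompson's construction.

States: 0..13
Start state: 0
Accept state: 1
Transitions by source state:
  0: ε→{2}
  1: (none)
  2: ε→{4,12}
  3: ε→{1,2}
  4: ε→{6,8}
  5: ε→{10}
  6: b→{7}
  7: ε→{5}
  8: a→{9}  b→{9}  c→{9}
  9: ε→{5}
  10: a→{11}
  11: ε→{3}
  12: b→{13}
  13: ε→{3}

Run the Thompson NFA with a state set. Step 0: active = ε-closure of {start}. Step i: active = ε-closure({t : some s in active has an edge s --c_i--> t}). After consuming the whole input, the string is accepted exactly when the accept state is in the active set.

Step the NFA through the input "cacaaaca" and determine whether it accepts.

Answer: ACCEPT

Derivation:
initial (ε-close {0}): {0,2,4,6,8,12}
'c' @ 1: {5,9,10}
'a' @ 2: {1,2,3,4,6,8,11,12}  ✓accept
'c' @ 3: {5,9,10}
'a' @ 4: {1,2,3,4,6,8,11,12}  ✓accept
'a' @ 5: {5,9,10}
'a' @ 6: {1,2,3,4,6,8,11,12}  ✓accept
'c' @ 7: {5,9,10}
'a' @ 8: {1,2,3,4,6,8,11,12}  ✓accept
after full input: {1,2,3,4,6,8,11,12}  (accept=1 in)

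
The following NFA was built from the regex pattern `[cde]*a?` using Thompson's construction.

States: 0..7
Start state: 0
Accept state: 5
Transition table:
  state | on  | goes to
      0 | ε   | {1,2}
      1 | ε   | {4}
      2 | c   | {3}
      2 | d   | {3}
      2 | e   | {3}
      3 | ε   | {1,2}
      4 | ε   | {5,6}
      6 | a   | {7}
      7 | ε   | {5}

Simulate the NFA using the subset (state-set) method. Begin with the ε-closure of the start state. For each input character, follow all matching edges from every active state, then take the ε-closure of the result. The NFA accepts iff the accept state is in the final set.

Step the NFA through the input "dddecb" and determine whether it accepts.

Answer: REJECT

Steps:
start: ε-closure({0}) = {0,1,2,4,5,6}
'd' @ 1: {1,2,3,4,5,6}  [accepting]
'd' @ 2: {1,2,3,4,5,6}  [accepting]
'd' @ 3: {1,2,3,4,5,6}  [accepting]
'e' @ 4: {1,2,3,4,5,6}  [accepting]
'c' @ 5: {1,2,3,4,5,6}  [accepting]
'b' @ 6: {}  — state set empty
after full input: {}  (accept=5 not in)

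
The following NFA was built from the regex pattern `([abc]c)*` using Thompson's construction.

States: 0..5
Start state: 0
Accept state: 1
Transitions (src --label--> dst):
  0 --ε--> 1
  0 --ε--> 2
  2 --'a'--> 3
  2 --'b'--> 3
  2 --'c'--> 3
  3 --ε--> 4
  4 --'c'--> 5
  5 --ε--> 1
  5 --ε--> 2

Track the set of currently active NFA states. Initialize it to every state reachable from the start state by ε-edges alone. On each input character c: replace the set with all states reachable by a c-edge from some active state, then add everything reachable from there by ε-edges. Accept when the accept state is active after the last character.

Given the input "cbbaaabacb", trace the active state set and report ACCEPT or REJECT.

initial (ε-close {0}): {0,1,2}
'c' @ 1: {3,4}
'b' @ 2: {}  — state set empty
rest 'baaabacb' ignored (set empty)
final: {}; accept 1 not in set

Answer: REJECT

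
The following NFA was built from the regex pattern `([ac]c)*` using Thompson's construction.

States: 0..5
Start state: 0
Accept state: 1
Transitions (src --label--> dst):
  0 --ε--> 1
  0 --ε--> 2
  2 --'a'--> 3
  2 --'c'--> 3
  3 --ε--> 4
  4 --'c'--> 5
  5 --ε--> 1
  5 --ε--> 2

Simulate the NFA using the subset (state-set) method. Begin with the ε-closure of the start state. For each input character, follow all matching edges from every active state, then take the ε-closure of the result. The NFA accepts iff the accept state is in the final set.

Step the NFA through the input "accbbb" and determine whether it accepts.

start: ε-closure({0}) = {0,1,2}
'a' @ 1: {3,4}
'c' @ 2: {1,2,5}  (accept∈set)
'c' @ 3: {3,4}
'b' @ 4: {}  — no active states
rest 'bb' ignored (set empty)
end set {} — state 1 not in

Answer: REJECT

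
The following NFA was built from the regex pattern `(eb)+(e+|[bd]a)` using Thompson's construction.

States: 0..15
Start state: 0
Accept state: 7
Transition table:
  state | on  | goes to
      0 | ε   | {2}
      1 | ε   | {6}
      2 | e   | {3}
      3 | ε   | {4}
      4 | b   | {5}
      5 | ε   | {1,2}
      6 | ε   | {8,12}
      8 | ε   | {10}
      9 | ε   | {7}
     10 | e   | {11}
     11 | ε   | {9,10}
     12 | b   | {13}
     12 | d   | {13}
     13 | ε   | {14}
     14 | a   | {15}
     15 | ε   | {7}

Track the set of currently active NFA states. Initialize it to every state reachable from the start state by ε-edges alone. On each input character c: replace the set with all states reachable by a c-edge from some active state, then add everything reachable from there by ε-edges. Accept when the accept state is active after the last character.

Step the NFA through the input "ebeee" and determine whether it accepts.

S₀ = ε-closure({0}) = {0,2}
'e' @ 1: {3,4}
'b' @ 2: {1,2,5,6,8,10,12}
'e' @ 3: {3,4,7,9,10,11}  ✓accept
'e' @ 4: {7,9,10,11}  ✓accept
'e' @ 5: {7,9,10,11}  ✓accept
after full input: {7,9,10,11}  (accept=7 in)

Answer: ACCEPT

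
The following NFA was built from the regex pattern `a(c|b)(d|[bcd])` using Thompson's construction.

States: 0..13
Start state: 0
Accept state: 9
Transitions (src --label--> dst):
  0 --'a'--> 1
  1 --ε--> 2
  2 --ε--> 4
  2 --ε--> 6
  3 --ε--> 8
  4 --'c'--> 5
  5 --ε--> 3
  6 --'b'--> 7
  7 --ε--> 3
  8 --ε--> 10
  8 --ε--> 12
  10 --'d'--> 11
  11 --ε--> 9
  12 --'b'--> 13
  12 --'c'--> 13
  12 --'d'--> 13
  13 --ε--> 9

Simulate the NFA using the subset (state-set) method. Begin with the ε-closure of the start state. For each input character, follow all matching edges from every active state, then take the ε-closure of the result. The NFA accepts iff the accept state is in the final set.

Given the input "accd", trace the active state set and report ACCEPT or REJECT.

Answer: REJECT

Trace:
start: ε-closure({0}) = {0}
'a' @ 1: {1,2,4,6}
'c' @ 2: {3,5,8,10,12}
'c' @ 3: {9,13}  (accept∈set)
'd' @ 4: {}  — state set empty
after full input: {}  (accept=9 not in)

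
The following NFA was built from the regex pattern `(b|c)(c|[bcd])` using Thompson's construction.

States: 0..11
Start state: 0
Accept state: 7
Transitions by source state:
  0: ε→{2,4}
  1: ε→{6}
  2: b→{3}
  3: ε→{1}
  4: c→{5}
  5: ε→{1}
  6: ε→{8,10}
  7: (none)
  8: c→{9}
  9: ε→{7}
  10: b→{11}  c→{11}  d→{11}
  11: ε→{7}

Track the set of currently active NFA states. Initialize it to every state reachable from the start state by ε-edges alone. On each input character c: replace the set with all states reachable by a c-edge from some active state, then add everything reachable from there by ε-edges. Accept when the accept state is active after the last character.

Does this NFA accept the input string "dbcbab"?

Answer: REJECT

Derivation:
start: ε-closure({0}) = {0,2,4}
'd' @ 1: {}  — dead — no transitions
rest 'bcbab' ignored (set empty)
after full input: {}  (accept=7 not in)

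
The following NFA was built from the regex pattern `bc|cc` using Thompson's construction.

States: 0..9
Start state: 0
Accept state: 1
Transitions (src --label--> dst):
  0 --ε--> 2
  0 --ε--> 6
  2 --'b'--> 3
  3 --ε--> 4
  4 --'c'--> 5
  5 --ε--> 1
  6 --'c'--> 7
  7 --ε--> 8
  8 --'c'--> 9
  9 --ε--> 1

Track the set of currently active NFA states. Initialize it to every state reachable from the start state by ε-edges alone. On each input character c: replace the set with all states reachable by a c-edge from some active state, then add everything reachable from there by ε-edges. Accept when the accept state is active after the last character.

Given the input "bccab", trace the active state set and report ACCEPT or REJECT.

S₀ = ε-closure({0}) = {0,2,6}
'b' @ 1: {3,4}
'c' @ 2: {1,5}  [accepting]
'c' @ 3: {}  — no active states
rest 'ab' ignored (set empty)
end set {} — state 1 not in

Answer: REJECT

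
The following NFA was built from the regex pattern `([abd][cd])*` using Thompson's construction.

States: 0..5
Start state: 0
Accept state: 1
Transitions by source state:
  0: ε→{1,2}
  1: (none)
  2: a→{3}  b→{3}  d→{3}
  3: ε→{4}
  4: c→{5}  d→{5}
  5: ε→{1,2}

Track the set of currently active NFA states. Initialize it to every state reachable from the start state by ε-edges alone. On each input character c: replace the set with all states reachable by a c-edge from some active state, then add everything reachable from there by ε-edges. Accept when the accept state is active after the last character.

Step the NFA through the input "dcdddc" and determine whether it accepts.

start: ε-closure({0}) = {0,1,2}
'd' @ 1: {3,4}
'c' @ 2: {1,2,5}  ✓accept
'd' @ 3: {3,4}
'd' @ 4: {1,2,5}  ✓accept
'd' @ 5: {3,4}
'c' @ 6: {1,2,5}  ✓accept
final: {1,2,5}; accept 1 in set

Answer: ACCEPT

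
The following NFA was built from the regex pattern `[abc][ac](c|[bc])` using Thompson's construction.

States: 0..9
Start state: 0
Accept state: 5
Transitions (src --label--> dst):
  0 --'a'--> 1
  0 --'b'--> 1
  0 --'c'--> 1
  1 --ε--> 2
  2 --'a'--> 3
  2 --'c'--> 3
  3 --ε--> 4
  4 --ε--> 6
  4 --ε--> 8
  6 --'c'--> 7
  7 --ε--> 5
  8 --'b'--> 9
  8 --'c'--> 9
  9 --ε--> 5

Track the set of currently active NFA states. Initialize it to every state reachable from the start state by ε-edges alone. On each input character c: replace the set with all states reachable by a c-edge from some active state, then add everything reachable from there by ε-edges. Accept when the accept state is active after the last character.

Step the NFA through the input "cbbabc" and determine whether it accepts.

S₀ = ε-closure({0}) = {0}
'c' @ 1: {1,2}
'b' @ 2: {}  — dead — no transitions
rest 'babc' ignored (set empty)
after full input: {}  (accept=5 not in)

Answer: REJECT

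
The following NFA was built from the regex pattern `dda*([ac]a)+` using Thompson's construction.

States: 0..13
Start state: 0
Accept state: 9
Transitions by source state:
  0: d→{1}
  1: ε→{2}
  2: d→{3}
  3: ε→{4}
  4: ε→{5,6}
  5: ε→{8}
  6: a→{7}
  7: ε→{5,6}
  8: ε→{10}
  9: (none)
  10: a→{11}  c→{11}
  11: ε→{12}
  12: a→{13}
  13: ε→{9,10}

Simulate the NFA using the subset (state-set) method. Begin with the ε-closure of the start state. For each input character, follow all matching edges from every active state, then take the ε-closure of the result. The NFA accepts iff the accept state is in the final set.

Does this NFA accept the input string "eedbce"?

start: ε-closure({0}) = {0}
'e' @ 1: {}  — no active states
rest 'edbce' ignored (set empty)
after full input: {}  (accept=9 not in)

Answer: REJECT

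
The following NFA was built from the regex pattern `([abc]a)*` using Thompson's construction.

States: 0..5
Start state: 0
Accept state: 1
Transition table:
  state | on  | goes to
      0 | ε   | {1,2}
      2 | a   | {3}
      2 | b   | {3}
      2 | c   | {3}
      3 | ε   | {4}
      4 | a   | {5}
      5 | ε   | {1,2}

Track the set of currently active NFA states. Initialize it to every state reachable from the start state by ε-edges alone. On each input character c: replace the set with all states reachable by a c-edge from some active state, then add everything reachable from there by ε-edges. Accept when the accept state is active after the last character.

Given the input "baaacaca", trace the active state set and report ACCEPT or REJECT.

start: ε-closure({0}) = {0,1,2}
'b' @ 1: {3,4}
'a' @ 2: {1,2,5}  (accept∈set)
'a' @ 3: {3,4}
'a' @ 4: {1,2,5}  (accept∈set)
'c' @ 5: {3,4}
'a' @ 6: {1,2,5}  (accept∈set)
'c' @ 7: {3,4}
'a' @ 8: {1,2,5}  (accept∈set)
end set {1,2,5} — state 1 in

Answer: ACCEPT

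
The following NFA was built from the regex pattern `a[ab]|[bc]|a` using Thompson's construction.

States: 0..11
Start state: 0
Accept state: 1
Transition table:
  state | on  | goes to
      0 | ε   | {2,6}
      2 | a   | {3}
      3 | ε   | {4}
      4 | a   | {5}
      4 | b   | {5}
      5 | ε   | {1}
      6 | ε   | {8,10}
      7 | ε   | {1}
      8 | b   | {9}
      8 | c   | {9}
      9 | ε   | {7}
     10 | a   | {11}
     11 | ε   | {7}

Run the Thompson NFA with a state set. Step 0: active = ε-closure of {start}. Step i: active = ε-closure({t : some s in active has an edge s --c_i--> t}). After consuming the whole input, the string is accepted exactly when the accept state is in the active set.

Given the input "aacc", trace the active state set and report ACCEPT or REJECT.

Answer: REJECT

Derivation:
S₀ = ε-closure({0}) = {0,2,6,8,10}
'a' @ 1: {1,3,4,7,11}  ✓accept
'a' @ 2: {1,5}  ✓accept
'c' @ 3: {}  — no active states
rest 'c' ignored (set empty)
final: {}; accept 1 not in set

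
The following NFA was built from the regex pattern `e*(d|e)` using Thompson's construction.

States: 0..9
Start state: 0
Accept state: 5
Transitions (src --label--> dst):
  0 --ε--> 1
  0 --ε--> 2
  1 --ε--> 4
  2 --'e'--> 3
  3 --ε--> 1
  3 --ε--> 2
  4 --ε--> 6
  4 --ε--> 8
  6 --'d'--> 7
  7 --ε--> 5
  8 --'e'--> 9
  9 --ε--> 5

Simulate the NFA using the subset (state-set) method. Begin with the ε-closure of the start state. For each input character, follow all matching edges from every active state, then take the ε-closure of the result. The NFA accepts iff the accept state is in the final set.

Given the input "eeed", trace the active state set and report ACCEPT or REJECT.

start: ε-closure({0}) = {0,1,2,4,6,8}
'e' @ 1: {1,2,3,4,5,6,8,9}  (accept∈set)
'e' @ 2: {1,2,3,4,5,6,8,9}  (accept∈set)
'e' @ 3: {1,2,3,4,5,6,8,9}  (accept∈set)
'd' @ 4: {5,7}  (accept∈set)
final: {5,7}; accept 5 in set

Answer: ACCEPT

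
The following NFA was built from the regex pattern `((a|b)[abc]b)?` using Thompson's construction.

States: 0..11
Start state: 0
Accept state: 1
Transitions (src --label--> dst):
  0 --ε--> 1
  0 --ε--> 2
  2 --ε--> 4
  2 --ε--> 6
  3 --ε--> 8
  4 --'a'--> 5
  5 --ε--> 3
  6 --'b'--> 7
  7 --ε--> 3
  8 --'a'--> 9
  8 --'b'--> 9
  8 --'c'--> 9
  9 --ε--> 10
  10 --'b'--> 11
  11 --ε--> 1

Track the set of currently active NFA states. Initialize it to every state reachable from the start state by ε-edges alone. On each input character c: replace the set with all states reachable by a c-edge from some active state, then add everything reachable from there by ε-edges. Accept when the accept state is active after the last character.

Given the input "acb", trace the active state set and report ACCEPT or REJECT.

Answer: ACCEPT

Steps:
S₀ = ε-closure({0}) = {0,1,2,4,6}
'a' @ 1: {3,5,8}
'c' @ 2: {9,10}
'b' @ 3: {1,11}  ✓accept
end set {1,11} — state 1 in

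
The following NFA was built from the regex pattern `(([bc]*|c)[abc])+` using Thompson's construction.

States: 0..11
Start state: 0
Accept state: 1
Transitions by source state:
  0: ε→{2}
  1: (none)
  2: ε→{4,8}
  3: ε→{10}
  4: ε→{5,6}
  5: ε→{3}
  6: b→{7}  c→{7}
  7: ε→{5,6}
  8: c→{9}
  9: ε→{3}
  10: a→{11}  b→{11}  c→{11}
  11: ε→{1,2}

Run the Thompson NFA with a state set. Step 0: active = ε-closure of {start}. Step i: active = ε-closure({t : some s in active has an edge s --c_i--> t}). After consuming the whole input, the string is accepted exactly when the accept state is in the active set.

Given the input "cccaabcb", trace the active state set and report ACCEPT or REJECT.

start: ε-closure({0}) = {0,2,3,4,5,6,8,10}
'c' @ 1: {1,2,3,4,5,6,7,8,9,10,11}  [accepting]
'c' @ 2: {1,2,3,4,5,6,7,8,9,10,11}  [accepting]
'c' @ 3: {1,2,3,4,5,6,7,8,9,10,11}  [accepting]
'a' @ 4: {1,2,3,4,5,6,8,10,11}  [accepting]
'a' @ 5: {1,2,3,4,5,6,8,10,11}  [accepting]
'b' @ 6: {1,2,3,4,5,6,7,8,10,11}  [accepting]
'c' @ 7: {1,2,3,4,5,6,7,8,9,10,11}  [accepting]
'b' @ 8: {1,2,3,4,5,6,7,8,10,11}  [accepting]
final: {1,2,3,4,5,6,7,8,10,11}; accept 1 in set

Answer: ACCEPT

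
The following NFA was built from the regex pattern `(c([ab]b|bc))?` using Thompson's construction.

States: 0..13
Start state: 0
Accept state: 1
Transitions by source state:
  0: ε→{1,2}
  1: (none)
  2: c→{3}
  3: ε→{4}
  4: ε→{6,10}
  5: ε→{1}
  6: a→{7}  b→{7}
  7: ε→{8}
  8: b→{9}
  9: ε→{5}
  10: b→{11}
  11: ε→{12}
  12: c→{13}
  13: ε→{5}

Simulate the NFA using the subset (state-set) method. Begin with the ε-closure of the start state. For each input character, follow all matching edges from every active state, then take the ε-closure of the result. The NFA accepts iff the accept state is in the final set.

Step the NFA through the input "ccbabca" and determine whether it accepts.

initial (ε-close {0}): {0,1,2}
'c' @ 1: {3,4,6,10}
'c' @ 2: {}  — dead — no transitions
rest 'babca' ignored (set empty)
end set {} — state 1 not in

Answer: REJECT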